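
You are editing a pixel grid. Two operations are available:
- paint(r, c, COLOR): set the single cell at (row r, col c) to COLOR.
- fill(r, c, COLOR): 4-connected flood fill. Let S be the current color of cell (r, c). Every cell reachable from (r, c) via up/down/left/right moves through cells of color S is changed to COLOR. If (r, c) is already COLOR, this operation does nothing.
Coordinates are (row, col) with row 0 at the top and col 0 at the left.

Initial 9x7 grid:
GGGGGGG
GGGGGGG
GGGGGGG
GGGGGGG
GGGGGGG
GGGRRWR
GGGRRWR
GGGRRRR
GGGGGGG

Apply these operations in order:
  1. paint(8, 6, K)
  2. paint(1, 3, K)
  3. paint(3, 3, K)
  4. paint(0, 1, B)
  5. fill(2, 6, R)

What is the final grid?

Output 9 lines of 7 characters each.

Answer: RBRRRRR
RRRKRRR
RRRRRRR
RRRKRRR
RRRRRRR
RRRRRWR
RRRRRWR
RRRRRRR
RRRRRRK

Derivation:
After op 1 paint(8,6,K):
GGGGGGG
GGGGGGG
GGGGGGG
GGGGGGG
GGGGGGG
GGGRRWR
GGGRRWR
GGGRRRR
GGGGGGK
After op 2 paint(1,3,K):
GGGGGGG
GGGKGGG
GGGGGGG
GGGGGGG
GGGGGGG
GGGRRWR
GGGRRWR
GGGRRRR
GGGGGGK
After op 3 paint(3,3,K):
GGGGGGG
GGGKGGG
GGGGGGG
GGGKGGG
GGGGGGG
GGGRRWR
GGGRRWR
GGGRRRR
GGGGGGK
After op 4 paint(0,1,B):
GBGGGGG
GGGKGGG
GGGGGGG
GGGKGGG
GGGGGGG
GGGRRWR
GGGRRWR
GGGRRRR
GGGGGGK
After op 5 fill(2,6,R) [47 cells changed]:
RBRRRRR
RRRKRRR
RRRRRRR
RRRKRRR
RRRRRRR
RRRRRWR
RRRRRWR
RRRRRRR
RRRRRRK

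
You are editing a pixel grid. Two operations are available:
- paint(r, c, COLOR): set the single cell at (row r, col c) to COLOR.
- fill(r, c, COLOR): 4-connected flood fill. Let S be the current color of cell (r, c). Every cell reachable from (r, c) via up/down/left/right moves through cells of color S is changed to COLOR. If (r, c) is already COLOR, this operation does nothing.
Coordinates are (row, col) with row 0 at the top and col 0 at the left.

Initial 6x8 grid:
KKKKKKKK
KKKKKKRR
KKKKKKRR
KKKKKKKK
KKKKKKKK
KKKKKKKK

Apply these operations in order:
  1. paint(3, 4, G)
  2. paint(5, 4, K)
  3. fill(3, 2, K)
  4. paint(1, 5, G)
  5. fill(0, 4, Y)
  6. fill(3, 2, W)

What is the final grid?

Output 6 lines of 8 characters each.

Answer: WWWWWWWW
WWWWWGRR
WWWWWWRR
WWWWGWWW
WWWWWWWW
WWWWWWWW

Derivation:
After op 1 paint(3,4,G):
KKKKKKKK
KKKKKKRR
KKKKKKRR
KKKKGKKK
KKKKKKKK
KKKKKKKK
After op 2 paint(5,4,K):
KKKKKKKK
KKKKKKRR
KKKKKKRR
KKKKGKKK
KKKKKKKK
KKKKKKKK
After op 3 fill(3,2,K) [0 cells changed]:
KKKKKKKK
KKKKKKRR
KKKKKKRR
KKKKGKKK
KKKKKKKK
KKKKKKKK
After op 4 paint(1,5,G):
KKKKKKKK
KKKKKGRR
KKKKKKRR
KKKKGKKK
KKKKKKKK
KKKKKKKK
After op 5 fill(0,4,Y) [42 cells changed]:
YYYYYYYY
YYYYYGRR
YYYYYYRR
YYYYGYYY
YYYYYYYY
YYYYYYYY
After op 6 fill(3,2,W) [42 cells changed]:
WWWWWWWW
WWWWWGRR
WWWWWWRR
WWWWGWWW
WWWWWWWW
WWWWWWWW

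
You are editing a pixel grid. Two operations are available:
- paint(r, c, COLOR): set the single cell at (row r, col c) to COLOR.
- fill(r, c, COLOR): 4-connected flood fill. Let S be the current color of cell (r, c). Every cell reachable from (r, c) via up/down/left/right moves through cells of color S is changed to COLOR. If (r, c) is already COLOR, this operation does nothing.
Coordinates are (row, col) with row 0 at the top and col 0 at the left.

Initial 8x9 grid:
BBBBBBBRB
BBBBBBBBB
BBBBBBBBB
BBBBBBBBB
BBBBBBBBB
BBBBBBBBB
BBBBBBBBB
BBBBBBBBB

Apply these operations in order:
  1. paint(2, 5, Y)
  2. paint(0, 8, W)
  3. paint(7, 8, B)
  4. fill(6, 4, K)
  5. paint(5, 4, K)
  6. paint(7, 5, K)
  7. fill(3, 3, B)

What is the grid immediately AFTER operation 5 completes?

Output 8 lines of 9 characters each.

Answer: KKKKKKKRW
KKKKKKKKK
KKKKKYKKK
KKKKKKKKK
KKKKKKKKK
KKKKKKKKK
KKKKKKKKK
KKKKKKKKK

Derivation:
After op 1 paint(2,5,Y):
BBBBBBBRB
BBBBBBBBB
BBBBBYBBB
BBBBBBBBB
BBBBBBBBB
BBBBBBBBB
BBBBBBBBB
BBBBBBBBB
After op 2 paint(0,8,W):
BBBBBBBRW
BBBBBBBBB
BBBBBYBBB
BBBBBBBBB
BBBBBBBBB
BBBBBBBBB
BBBBBBBBB
BBBBBBBBB
After op 3 paint(7,8,B):
BBBBBBBRW
BBBBBBBBB
BBBBBYBBB
BBBBBBBBB
BBBBBBBBB
BBBBBBBBB
BBBBBBBBB
BBBBBBBBB
After op 4 fill(6,4,K) [69 cells changed]:
KKKKKKKRW
KKKKKKKKK
KKKKKYKKK
KKKKKKKKK
KKKKKKKKK
KKKKKKKKK
KKKKKKKKK
KKKKKKKKK
After op 5 paint(5,4,K):
KKKKKKKRW
KKKKKKKKK
KKKKKYKKK
KKKKKKKKK
KKKKKKKKK
KKKKKKKKK
KKKKKKKKK
KKKKKKKKK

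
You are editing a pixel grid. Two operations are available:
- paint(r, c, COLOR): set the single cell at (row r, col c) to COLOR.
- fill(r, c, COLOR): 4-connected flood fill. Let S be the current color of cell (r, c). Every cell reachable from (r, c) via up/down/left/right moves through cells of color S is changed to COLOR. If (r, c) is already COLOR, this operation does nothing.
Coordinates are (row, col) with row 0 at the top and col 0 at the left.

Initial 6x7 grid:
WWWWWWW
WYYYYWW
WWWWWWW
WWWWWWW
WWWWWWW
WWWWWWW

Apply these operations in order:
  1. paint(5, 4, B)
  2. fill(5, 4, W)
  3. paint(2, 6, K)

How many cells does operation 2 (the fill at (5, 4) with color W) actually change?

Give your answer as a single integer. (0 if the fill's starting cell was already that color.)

Answer: 1

Derivation:
After op 1 paint(5,4,B):
WWWWWWW
WYYYYWW
WWWWWWW
WWWWWWW
WWWWWWW
WWWWBWW
After op 2 fill(5,4,W) [1 cells changed]:
WWWWWWW
WYYYYWW
WWWWWWW
WWWWWWW
WWWWWWW
WWWWWWW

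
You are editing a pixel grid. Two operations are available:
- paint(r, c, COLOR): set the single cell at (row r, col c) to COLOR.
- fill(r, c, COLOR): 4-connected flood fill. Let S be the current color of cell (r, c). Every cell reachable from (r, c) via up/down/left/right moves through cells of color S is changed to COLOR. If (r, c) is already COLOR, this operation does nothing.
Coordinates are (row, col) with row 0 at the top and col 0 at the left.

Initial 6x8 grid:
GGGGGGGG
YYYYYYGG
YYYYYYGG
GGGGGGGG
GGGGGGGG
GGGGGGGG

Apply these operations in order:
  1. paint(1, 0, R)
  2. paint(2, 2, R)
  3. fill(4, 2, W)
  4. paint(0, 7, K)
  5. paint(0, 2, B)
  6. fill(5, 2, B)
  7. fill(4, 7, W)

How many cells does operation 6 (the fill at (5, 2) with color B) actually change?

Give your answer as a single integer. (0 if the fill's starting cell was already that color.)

Answer: 32

Derivation:
After op 1 paint(1,0,R):
GGGGGGGG
RYYYYYGG
YYYYYYGG
GGGGGGGG
GGGGGGGG
GGGGGGGG
After op 2 paint(2,2,R):
GGGGGGGG
RYYYYYGG
YYRYYYGG
GGGGGGGG
GGGGGGGG
GGGGGGGG
After op 3 fill(4,2,W) [36 cells changed]:
WWWWWWWW
RYYYYYWW
YYRYYYWW
WWWWWWWW
WWWWWWWW
WWWWWWWW
After op 4 paint(0,7,K):
WWWWWWWK
RYYYYYWW
YYRYYYWW
WWWWWWWW
WWWWWWWW
WWWWWWWW
After op 5 paint(0,2,B):
WWBWWWWK
RYYYYYWW
YYRYYYWW
WWWWWWWW
WWWWWWWW
WWWWWWWW
After op 6 fill(5,2,B) [32 cells changed]:
WWBBBBBK
RYYYYYBB
YYRYYYBB
BBBBBBBB
BBBBBBBB
BBBBBBBB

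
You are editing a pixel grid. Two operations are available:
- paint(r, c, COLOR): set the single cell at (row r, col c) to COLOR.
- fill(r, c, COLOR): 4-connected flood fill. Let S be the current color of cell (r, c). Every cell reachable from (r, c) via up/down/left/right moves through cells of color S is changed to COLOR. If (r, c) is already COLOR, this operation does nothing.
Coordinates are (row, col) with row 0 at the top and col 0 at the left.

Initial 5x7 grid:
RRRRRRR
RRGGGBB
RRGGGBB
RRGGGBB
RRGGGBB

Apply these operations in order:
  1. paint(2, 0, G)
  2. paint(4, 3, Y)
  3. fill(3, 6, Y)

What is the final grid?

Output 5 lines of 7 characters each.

Answer: RRRRRRR
RRGGGYY
GRGGGYY
RRGGGYY
RRGYGYY

Derivation:
After op 1 paint(2,0,G):
RRRRRRR
RRGGGBB
GRGGGBB
RRGGGBB
RRGGGBB
After op 2 paint(4,3,Y):
RRRRRRR
RRGGGBB
GRGGGBB
RRGGGBB
RRGYGBB
After op 3 fill(3,6,Y) [8 cells changed]:
RRRRRRR
RRGGGYY
GRGGGYY
RRGGGYY
RRGYGYY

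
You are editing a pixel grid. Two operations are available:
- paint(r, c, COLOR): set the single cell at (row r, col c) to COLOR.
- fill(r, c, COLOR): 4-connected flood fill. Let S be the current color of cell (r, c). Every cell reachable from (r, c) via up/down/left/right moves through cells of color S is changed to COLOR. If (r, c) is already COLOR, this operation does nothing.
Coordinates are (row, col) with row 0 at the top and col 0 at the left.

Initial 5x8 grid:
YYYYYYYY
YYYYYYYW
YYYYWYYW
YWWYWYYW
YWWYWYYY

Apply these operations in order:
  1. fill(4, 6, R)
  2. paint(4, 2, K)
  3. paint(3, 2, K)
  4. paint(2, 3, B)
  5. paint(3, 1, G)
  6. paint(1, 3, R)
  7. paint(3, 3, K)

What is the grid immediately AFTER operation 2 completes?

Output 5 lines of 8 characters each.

Answer: RRRRRRRR
RRRRRRRW
RRRRWRRW
RWWRWRRW
RWKRWRRR

Derivation:
After op 1 fill(4,6,R) [30 cells changed]:
RRRRRRRR
RRRRRRRW
RRRRWRRW
RWWRWRRW
RWWRWRRR
After op 2 paint(4,2,K):
RRRRRRRR
RRRRRRRW
RRRRWRRW
RWWRWRRW
RWKRWRRR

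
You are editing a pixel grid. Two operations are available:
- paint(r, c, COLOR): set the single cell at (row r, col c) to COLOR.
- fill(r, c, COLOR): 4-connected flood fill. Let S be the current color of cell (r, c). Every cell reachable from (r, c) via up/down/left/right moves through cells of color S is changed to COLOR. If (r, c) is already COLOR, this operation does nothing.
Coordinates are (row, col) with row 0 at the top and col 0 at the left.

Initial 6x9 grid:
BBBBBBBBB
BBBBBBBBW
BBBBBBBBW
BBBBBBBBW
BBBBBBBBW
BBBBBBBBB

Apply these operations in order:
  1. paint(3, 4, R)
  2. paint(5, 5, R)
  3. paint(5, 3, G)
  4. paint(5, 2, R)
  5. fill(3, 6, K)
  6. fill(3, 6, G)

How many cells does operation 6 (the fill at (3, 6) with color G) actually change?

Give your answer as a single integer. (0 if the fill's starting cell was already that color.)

Answer: 46

Derivation:
After op 1 paint(3,4,R):
BBBBBBBBB
BBBBBBBBW
BBBBBBBBW
BBBBRBBBW
BBBBBBBBW
BBBBBBBBB
After op 2 paint(5,5,R):
BBBBBBBBB
BBBBBBBBW
BBBBBBBBW
BBBBRBBBW
BBBBBBBBW
BBBBBRBBB
After op 3 paint(5,3,G):
BBBBBBBBB
BBBBBBBBW
BBBBBBBBW
BBBBRBBBW
BBBBBBBBW
BBBGBRBBB
After op 4 paint(5,2,R):
BBBBBBBBB
BBBBBBBBW
BBBBBBBBW
BBBBRBBBW
BBBBBBBBW
BBRGBRBBB
After op 5 fill(3,6,K) [46 cells changed]:
KKKKKKKKK
KKKKKKKKW
KKKKKKKKW
KKKKRKKKW
KKKKKKKKW
KKRGKRKKK
After op 6 fill(3,6,G) [46 cells changed]:
GGGGGGGGG
GGGGGGGGW
GGGGGGGGW
GGGGRGGGW
GGGGGGGGW
GGRGGRGGG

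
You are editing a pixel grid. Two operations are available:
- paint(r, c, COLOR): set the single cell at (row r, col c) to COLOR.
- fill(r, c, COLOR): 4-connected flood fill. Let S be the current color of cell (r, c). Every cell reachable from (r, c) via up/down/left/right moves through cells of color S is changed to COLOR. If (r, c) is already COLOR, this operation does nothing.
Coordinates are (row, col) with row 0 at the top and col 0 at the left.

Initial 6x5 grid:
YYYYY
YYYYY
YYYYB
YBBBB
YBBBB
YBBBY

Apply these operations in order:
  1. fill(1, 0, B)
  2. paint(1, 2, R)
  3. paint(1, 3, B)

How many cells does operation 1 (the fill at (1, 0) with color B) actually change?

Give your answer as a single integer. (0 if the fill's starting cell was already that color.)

Answer: 17

Derivation:
After op 1 fill(1,0,B) [17 cells changed]:
BBBBB
BBBBB
BBBBB
BBBBB
BBBBB
BBBBY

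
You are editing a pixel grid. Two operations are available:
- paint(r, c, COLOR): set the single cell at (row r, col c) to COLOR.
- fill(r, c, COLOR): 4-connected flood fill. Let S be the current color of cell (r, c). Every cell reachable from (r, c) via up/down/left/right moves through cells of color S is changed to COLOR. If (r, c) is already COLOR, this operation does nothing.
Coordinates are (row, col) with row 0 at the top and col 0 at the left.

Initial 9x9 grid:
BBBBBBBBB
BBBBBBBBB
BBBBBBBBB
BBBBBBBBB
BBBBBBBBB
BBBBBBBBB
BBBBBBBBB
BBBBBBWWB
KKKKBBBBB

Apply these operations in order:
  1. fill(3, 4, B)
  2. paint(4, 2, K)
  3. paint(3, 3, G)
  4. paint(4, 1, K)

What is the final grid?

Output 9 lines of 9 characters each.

After op 1 fill(3,4,B) [0 cells changed]:
BBBBBBBBB
BBBBBBBBB
BBBBBBBBB
BBBBBBBBB
BBBBBBBBB
BBBBBBBBB
BBBBBBBBB
BBBBBBWWB
KKKKBBBBB
After op 2 paint(4,2,K):
BBBBBBBBB
BBBBBBBBB
BBBBBBBBB
BBBBBBBBB
BBKBBBBBB
BBBBBBBBB
BBBBBBBBB
BBBBBBWWB
KKKKBBBBB
After op 3 paint(3,3,G):
BBBBBBBBB
BBBBBBBBB
BBBBBBBBB
BBBGBBBBB
BBKBBBBBB
BBBBBBBBB
BBBBBBBBB
BBBBBBWWB
KKKKBBBBB
After op 4 paint(4,1,K):
BBBBBBBBB
BBBBBBBBB
BBBBBBBBB
BBBGBBBBB
BKKBBBBBB
BBBBBBBBB
BBBBBBBBB
BBBBBBWWB
KKKKBBBBB

Answer: BBBBBBBBB
BBBBBBBBB
BBBBBBBBB
BBBGBBBBB
BKKBBBBBB
BBBBBBBBB
BBBBBBBBB
BBBBBBWWB
KKKKBBBBB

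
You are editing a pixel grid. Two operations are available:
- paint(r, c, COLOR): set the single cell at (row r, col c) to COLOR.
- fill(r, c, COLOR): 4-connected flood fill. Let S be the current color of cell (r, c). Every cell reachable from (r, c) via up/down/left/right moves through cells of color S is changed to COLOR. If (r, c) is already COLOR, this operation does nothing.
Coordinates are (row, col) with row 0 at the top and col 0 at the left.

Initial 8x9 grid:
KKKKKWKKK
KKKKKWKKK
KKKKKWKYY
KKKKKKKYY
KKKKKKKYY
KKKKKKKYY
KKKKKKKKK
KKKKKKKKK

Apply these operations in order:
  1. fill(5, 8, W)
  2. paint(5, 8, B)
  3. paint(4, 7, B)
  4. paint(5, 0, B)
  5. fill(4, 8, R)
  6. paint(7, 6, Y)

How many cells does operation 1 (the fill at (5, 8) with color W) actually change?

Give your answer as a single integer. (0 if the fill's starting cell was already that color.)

After op 1 fill(5,8,W) [8 cells changed]:
KKKKKWKKK
KKKKKWKKK
KKKKKWKWW
KKKKKKKWW
KKKKKKKWW
KKKKKKKWW
KKKKKKKKK
KKKKKKKKK

Answer: 8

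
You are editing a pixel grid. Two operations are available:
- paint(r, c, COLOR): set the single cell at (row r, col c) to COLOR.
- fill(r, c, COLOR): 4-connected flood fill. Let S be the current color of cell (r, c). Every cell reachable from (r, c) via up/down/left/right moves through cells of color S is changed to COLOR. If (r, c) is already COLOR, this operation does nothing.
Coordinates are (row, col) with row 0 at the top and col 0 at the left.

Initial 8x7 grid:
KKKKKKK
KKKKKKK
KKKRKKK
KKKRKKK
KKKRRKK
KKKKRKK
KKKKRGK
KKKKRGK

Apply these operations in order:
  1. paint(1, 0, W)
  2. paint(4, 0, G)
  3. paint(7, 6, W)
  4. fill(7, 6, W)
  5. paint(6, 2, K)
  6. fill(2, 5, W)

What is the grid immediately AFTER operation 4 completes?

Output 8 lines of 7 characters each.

Answer: KKKKKKK
WKKKKKK
KKKRKKK
KKKRKKK
GKKRRKK
KKKKRKK
KKKKRGK
KKKKRGW

Derivation:
After op 1 paint(1,0,W):
KKKKKKK
WKKKKKK
KKKRKKK
KKKRKKK
KKKRRKK
KKKKRKK
KKKKRGK
KKKKRGK
After op 2 paint(4,0,G):
KKKKKKK
WKKKKKK
KKKRKKK
KKKRKKK
GKKRRKK
KKKKRKK
KKKKRGK
KKKKRGK
After op 3 paint(7,6,W):
KKKKKKK
WKKKKKK
KKKRKKK
KKKRKKK
GKKRRKK
KKKKRKK
KKKKRGK
KKKKRGW
After op 4 fill(7,6,W) [0 cells changed]:
KKKKKKK
WKKKKKK
KKKRKKK
KKKRKKK
GKKRRKK
KKKKRKK
KKKKRGK
KKKKRGW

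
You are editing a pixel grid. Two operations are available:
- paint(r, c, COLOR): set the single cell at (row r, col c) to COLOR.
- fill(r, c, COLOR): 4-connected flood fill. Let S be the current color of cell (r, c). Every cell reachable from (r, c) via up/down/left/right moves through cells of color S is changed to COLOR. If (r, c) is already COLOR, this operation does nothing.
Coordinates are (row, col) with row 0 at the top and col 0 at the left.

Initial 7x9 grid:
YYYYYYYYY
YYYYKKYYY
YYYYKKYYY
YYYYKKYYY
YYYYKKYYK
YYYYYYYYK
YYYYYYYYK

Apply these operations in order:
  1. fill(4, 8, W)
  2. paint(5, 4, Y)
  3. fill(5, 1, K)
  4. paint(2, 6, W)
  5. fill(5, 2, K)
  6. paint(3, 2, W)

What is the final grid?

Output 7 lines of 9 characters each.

After op 1 fill(4,8,W) [3 cells changed]:
YYYYYYYYY
YYYYKKYYY
YYYYKKYYY
YYYYKKYYY
YYYYKKYYW
YYYYYYYYW
YYYYYYYYW
After op 2 paint(5,4,Y):
YYYYYYYYY
YYYYKKYYY
YYYYKKYYY
YYYYKKYYY
YYYYKKYYW
YYYYYYYYW
YYYYYYYYW
After op 3 fill(5,1,K) [52 cells changed]:
KKKKKKKKK
KKKKKKKKK
KKKKKKKKK
KKKKKKKKK
KKKKKKKKW
KKKKKKKKW
KKKKKKKKW
After op 4 paint(2,6,W):
KKKKKKKKK
KKKKKKKKK
KKKKKKWKK
KKKKKKKKK
KKKKKKKKW
KKKKKKKKW
KKKKKKKKW
After op 5 fill(5,2,K) [0 cells changed]:
KKKKKKKKK
KKKKKKKKK
KKKKKKWKK
KKKKKKKKK
KKKKKKKKW
KKKKKKKKW
KKKKKKKKW
After op 6 paint(3,2,W):
KKKKKKKKK
KKKKKKKKK
KKKKKKWKK
KKWKKKKKK
KKKKKKKKW
KKKKKKKKW
KKKKKKKKW

Answer: KKKKKKKKK
KKKKKKKKK
KKKKKKWKK
KKWKKKKKK
KKKKKKKKW
KKKKKKKKW
KKKKKKKKW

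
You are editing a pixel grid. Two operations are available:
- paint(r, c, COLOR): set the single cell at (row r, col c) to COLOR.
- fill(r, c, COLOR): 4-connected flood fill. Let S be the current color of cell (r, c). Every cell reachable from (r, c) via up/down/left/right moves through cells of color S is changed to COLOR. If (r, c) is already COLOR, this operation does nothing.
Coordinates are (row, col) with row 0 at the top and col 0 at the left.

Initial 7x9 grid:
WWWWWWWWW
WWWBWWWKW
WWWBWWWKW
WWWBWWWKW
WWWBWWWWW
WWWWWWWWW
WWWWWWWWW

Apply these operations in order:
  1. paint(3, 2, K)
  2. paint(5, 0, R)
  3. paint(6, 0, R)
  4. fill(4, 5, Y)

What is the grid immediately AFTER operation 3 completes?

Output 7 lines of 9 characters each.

Answer: WWWWWWWWW
WWWBWWWKW
WWWBWWWKW
WWKBWWWKW
WWWBWWWWW
RWWWWWWWW
RWWWWWWWW

Derivation:
After op 1 paint(3,2,K):
WWWWWWWWW
WWWBWWWKW
WWWBWWWKW
WWKBWWWKW
WWWBWWWWW
WWWWWWWWW
WWWWWWWWW
After op 2 paint(5,0,R):
WWWWWWWWW
WWWBWWWKW
WWWBWWWKW
WWKBWWWKW
WWWBWWWWW
RWWWWWWWW
WWWWWWWWW
After op 3 paint(6,0,R):
WWWWWWWWW
WWWBWWWKW
WWWBWWWKW
WWKBWWWKW
WWWBWWWWW
RWWWWWWWW
RWWWWWWWW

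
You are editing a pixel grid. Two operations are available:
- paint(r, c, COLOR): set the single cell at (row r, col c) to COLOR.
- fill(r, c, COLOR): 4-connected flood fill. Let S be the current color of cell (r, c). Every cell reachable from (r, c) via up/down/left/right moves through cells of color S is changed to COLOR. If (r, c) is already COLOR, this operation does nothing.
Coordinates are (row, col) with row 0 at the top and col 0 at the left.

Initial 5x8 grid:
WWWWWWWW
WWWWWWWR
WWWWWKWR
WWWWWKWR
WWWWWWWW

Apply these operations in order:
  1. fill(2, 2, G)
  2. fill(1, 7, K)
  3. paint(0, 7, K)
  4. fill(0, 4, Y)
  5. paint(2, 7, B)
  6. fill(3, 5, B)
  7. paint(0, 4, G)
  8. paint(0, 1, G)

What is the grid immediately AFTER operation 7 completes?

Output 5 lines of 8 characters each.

Answer: YYYYGYYK
YYYYYYYK
YYYYYBYB
YYYYYBYK
YYYYYYYY

Derivation:
After op 1 fill(2,2,G) [35 cells changed]:
GGGGGGGG
GGGGGGGR
GGGGGKGR
GGGGGKGR
GGGGGGGG
After op 2 fill(1,7,K) [3 cells changed]:
GGGGGGGG
GGGGGGGK
GGGGGKGK
GGGGGKGK
GGGGGGGG
After op 3 paint(0,7,K):
GGGGGGGK
GGGGGGGK
GGGGGKGK
GGGGGKGK
GGGGGGGG
After op 4 fill(0,4,Y) [34 cells changed]:
YYYYYYYK
YYYYYYYK
YYYYYKYK
YYYYYKYK
YYYYYYYY
After op 5 paint(2,7,B):
YYYYYYYK
YYYYYYYK
YYYYYKYB
YYYYYKYK
YYYYYYYY
After op 6 fill(3,5,B) [2 cells changed]:
YYYYYYYK
YYYYYYYK
YYYYYBYB
YYYYYBYK
YYYYYYYY
After op 7 paint(0,4,G):
YYYYGYYK
YYYYYYYK
YYYYYBYB
YYYYYBYK
YYYYYYYY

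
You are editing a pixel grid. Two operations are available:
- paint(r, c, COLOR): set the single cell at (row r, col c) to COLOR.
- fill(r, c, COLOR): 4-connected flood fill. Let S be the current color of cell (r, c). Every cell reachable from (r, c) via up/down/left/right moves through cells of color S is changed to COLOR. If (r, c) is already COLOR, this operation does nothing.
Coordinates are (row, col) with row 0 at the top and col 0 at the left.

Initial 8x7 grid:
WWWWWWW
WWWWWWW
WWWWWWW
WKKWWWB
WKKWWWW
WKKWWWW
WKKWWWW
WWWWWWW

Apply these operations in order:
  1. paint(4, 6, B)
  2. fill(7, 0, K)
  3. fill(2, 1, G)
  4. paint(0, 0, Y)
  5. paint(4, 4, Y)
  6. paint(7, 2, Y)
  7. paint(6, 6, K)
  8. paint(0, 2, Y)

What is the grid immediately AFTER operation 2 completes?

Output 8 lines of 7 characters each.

Answer: KKKKKKK
KKKKKKK
KKKKKKK
KKKKKKB
KKKKKKB
KKKKKKK
KKKKKKK
KKKKKKK

Derivation:
After op 1 paint(4,6,B):
WWWWWWW
WWWWWWW
WWWWWWW
WKKWWWB
WKKWWWB
WKKWWWW
WKKWWWW
WWWWWWW
After op 2 fill(7,0,K) [46 cells changed]:
KKKKKKK
KKKKKKK
KKKKKKK
KKKKKKB
KKKKKKB
KKKKKKK
KKKKKKK
KKKKKKK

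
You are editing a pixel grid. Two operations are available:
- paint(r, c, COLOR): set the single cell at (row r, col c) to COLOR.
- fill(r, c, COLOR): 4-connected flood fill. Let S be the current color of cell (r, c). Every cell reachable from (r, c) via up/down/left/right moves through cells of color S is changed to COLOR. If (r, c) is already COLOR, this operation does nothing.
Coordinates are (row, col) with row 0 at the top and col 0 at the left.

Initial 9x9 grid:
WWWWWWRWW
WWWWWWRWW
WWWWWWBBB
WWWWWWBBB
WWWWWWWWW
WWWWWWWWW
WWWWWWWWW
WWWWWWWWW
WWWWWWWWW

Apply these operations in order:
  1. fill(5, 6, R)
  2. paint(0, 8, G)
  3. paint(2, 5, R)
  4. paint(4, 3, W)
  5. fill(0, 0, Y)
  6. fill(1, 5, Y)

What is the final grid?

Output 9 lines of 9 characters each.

After op 1 fill(5,6,R) [69 cells changed]:
RRRRRRRWW
RRRRRRRWW
RRRRRRBBB
RRRRRRBBB
RRRRRRRRR
RRRRRRRRR
RRRRRRRRR
RRRRRRRRR
RRRRRRRRR
After op 2 paint(0,8,G):
RRRRRRRWG
RRRRRRRWW
RRRRRRBBB
RRRRRRBBB
RRRRRRRRR
RRRRRRRRR
RRRRRRRRR
RRRRRRRRR
RRRRRRRRR
After op 3 paint(2,5,R):
RRRRRRRWG
RRRRRRRWW
RRRRRRBBB
RRRRRRBBB
RRRRRRRRR
RRRRRRRRR
RRRRRRRRR
RRRRRRRRR
RRRRRRRRR
After op 4 paint(4,3,W):
RRRRRRRWG
RRRRRRRWW
RRRRRRBBB
RRRRRRBBB
RRRWRRRRR
RRRRRRRRR
RRRRRRRRR
RRRRRRRRR
RRRRRRRRR
After op 5 fill(0,0,Y) [70 cells changed]:
YYYYYYYWG
YYYYYYYWW
YYYYYYBBB
YYYYYYBBB
YYYWYYYYY
YYYYYYYYY
YYYYYYYYY
YYYYYYYYY
YYYYYYYYY
After op 6 fill(1,5,Y) [0 cells changed]:
YYYYYYYWG
YYYYYYYWW
YYYYYYBBB
YYYYYYBBB
YYYWYYYYY
YYYYYYYYY
YYYYYYYYY
YYYYYYYYY
YYYYYYYYY

Answer: YYYYYYYWG
YYYYYYYWW
YYYYYYBBB
YYYYYYBBB
YYYWYYYYY
YYYYYYYYY
YYYYYYYYY
YYYYYYYYY
YYYYYYYYY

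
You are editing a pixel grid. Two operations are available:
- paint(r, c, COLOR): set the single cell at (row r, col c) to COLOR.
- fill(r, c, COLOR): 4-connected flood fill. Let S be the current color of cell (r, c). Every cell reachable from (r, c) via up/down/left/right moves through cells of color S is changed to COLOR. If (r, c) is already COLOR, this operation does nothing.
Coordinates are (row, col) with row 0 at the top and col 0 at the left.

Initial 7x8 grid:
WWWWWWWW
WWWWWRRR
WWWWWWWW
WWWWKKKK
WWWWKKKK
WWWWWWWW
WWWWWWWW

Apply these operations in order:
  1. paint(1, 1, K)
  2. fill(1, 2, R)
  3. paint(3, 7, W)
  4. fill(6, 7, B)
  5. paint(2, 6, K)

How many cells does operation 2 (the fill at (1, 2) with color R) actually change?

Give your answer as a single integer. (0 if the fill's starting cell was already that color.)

After op 1 paint(1,1,K):
WWWWWWWW
WKWWWRRR
WWWWWWWW
WWWWKKKK
WWWWKKKK
WWWWWWWW
WWWWWWWW
After op 2 fill(1,2,R) [44 cells changed]:
RRRRRRRR
RKRRRRRR
RRRRRRRR
RRRRKKKK
RRRRKKKK
RRRRRRRR
RRRRRRRR

Answer: 44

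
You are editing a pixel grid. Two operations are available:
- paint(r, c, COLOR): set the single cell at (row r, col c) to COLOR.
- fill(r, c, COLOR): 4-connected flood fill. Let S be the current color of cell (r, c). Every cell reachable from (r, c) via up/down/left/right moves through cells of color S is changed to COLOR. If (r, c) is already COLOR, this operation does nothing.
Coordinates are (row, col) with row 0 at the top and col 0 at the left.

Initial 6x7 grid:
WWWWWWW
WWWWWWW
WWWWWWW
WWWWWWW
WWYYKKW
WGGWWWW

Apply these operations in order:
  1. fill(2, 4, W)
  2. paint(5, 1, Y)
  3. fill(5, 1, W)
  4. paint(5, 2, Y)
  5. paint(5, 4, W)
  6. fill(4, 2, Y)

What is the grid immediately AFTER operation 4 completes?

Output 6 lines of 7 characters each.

Answer: WWWWWWW
WWWWWWW
WWWWWWW
WWWWWWW
WWYYKKW
WWYWWWW

Derivation:
After op 1 fill(2,4,W) [0 cells changed]:
WWWWWWW
WWWWWWW
WWWWWWW
WWWWWWW
WWYYKKW
WGGWWWW
After op 2 paint(5,1,Y):
WWWWWWW
WWWWWWW
WWWWWWW
WWWWWWW
WWYYKKW
WYGWWWW
After op 3 fill(5,1,W) [1 cells changed]:
WWWWWWW
WWWWWWW
WWWWWWW
WWWWWWW
WWYYKKW
WWGWWWW
After op 4 paint(5,2,Y):
WWWWWWW
WWWWWWW
WWWWWWW
WWWWWWW
WWYYKKW
WWYWWWW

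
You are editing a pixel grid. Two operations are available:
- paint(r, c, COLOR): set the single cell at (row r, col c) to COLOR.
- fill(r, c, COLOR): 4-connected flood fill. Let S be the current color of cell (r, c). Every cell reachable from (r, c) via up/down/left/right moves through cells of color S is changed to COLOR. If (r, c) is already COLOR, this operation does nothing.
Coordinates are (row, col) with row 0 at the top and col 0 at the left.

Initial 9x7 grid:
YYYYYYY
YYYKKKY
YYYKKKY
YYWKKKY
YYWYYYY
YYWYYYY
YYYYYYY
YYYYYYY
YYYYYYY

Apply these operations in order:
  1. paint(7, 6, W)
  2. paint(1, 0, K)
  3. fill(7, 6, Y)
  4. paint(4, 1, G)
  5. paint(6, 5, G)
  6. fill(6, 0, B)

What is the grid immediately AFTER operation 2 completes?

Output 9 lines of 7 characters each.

After op 1 paint(7,6,W):
YYYYYYY
YYYKKKY
YYYKKKY
YYWKKKY
YYWYYYY
YYWYYYY
YYYYYYY
YYYYYYW
YYYYYYY
After op 2 paint(1,0,K):
YYYYYYY
KYYKKKY
YYYKKKY
YYWKKKY
YYWYYYY
YYWYYYY
YYYYYYY
YYYYYYW
YYYYYYY

Answer: YYYYYYY
KYYKKKY
YYYKKKY
YYWKKKY
YYWYYYY
YYWYYYY
YYYYYYY
YYYYYYW
YYYYYYY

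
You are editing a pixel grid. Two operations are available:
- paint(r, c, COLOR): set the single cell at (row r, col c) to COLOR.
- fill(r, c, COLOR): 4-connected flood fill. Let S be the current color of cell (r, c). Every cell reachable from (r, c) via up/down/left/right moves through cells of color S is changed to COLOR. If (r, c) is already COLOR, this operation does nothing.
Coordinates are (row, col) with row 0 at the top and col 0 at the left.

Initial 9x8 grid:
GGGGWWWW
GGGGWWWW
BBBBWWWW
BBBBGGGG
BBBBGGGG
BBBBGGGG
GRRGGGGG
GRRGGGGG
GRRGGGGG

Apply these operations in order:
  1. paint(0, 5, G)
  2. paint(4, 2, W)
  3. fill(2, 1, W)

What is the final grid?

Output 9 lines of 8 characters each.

Answer: GGGGWGWW
GGGGWWWW
WWWWWWWW
WWWWGGGG
WWWWGGGG
WWWWGGGG
GRRGGGGG
GRRGGGGG
GRRGGGGG

Derivation:
After op 1 paint(0,5,G):
GGGGWGWW
GGGGWWWW
BBBBWWWW
BBBBGGGG
BBBBGGGG
BBBBGGGG
GRRGGGGG
GRRGGGGG
GRRGGGGG
After op 2 paint(4,2,W):
GGGGWGWW
GGGGWWWW
BBBBWWWW
BBBBGGGG
BBWBGGGG
BBBBGGGG
GRRGGGGG
GRRGGGGG
GRRGGGGG
After op 3 fill(2,1,W) [15 cells changed]:
GGGGWGWW
GGGGWWWW
WWWWWWWW
WWWWGGGG
WWWWGGGG
WWWWGGGG
GRRGGGGG
GRRGGGGG
GRRGGGGG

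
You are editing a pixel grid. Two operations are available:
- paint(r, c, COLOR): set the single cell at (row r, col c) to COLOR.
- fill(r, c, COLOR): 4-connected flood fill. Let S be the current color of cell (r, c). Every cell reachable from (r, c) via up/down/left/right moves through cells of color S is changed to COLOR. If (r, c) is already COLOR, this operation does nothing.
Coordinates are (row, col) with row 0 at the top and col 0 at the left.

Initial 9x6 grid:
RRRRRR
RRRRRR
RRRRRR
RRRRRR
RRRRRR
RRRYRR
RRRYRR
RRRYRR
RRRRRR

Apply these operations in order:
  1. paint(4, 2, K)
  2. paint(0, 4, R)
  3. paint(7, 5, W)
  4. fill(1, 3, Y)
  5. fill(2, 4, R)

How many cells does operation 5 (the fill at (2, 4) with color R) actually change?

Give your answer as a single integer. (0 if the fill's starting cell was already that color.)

Answer: 52

Derivation:
After op 1 paint(4,2,K):
RRRRRR
RRRRRR
RRRRRR
RRRRRR
RRKRRR
RRRYRR
RRRYRR
RRRYRR
RRRRRR
After op 2 paint(0,4,R):
RRRRRR
RRRRRR
RRRRRR
RRRRRR
RRKRRR
RRRYRR
RRRYRR
RRRYRR
RRRRRR
After op 3 paint(7,5,W):
RRRRRR
RRRRRR
RRRRRR
RRRRRR
RRKRRR
RRRYRR
RRRYRR
RRRYRW
RRRRRR
After op 4 fill(1,3,Y) [49 cells changed]:
YYYYYY
YYYYYY
YYYYYY
YYYYYY
YYKYYY
YYYYYY
YYYYYY
YYYYYW
YYYYYY
After op 5 fill(2,4,R) [52 cells changed]:
RRRRRR
RRRRRR
RRRRRR
RRRRRR
RRKRRR
RRRRRR
RRRRRR
RRRRRW
RRRRRR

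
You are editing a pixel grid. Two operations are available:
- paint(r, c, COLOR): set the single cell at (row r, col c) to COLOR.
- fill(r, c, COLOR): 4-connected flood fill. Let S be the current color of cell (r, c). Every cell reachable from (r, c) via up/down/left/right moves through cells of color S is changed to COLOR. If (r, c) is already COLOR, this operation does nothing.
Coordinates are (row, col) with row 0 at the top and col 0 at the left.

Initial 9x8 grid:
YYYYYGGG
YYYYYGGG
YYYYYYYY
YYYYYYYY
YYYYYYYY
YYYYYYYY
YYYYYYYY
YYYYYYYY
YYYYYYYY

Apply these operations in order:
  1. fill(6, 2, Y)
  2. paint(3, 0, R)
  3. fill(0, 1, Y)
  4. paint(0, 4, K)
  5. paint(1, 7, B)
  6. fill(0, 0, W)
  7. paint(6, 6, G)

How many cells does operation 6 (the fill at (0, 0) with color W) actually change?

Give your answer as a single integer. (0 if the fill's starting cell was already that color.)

After op 1 fill(6,2,Y) [0 cells changed]:
YYYYYGGG
YYYYYGGG
YYYYYYYY
YYYYYYYY
YYYYYYYY
YYYYYYYY
YYYYYYYY
YYYYYYYY
YYYYYYYY
After op 2 paint(3,0,R):
YYYYYGGG
YYYYYGGG
YYYYYYYY
RYYYYYYY
YYYYYYYY
YYYYYYYY
YYYYYYYY
YYYYYYYY
YYYYYYYY
After op 3 fill(0,1,Y) [0 cells changed]:
YYYYYGGG
YYYYYGGG
YYYYYYYY
RYYYYYYY
YYYYYYYY
YYYYYYYY
YYYYYYYY
YYYYYYYY
YYYYYYYY
After op 4 paint(0,4,K):
YYYYKGGG
YYYYYGGG
YYYYYYYY
RYYYYYYY
YYYYYYYY
YYYYYYYY
YYYYYYYY
YYYYYYYY
YYYYYYYY
After op 5 paint(1,7,B):
YYYYKGGG
YYYYYGGB
YYYYYYYY
RYYYYYYY
YYYYYYYY
YYYYYYYY
YYYYYYYY
YYYYYYYY
YYYYYYYY
After op 6 fill(0,0,W) [64 cells changed]:
WWWWKGGG
WWWWWGGB
WWWWWWWW
RWWWWWWW
WWWWWWWW
WWWWWWWW
WWWWWWWW
WWWWWWWW
WWWWWWWW

Answer: 64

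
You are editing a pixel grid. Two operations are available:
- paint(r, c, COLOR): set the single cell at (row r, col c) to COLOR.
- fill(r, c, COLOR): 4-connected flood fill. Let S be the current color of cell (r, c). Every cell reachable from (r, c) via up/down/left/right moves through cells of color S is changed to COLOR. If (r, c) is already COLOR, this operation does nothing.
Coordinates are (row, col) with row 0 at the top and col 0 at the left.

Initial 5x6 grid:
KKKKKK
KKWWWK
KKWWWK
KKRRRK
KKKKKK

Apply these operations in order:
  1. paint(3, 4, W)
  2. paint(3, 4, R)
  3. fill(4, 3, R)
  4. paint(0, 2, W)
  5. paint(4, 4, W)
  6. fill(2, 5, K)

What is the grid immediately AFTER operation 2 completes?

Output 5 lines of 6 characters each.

Answer: KKKKKK
KKWWWK
KKWWWK
KKRRRK
KKKKKK

Derivation:
After op 1 paint(3,4,W):
KKKKKK
KKWWWK
KKWWWK
KKRRWK
KKKKKK
After op 2 paint(3,4,R):
KKKKKK
KKWWWK
KKWWWK
KKRRRK
KKKKKK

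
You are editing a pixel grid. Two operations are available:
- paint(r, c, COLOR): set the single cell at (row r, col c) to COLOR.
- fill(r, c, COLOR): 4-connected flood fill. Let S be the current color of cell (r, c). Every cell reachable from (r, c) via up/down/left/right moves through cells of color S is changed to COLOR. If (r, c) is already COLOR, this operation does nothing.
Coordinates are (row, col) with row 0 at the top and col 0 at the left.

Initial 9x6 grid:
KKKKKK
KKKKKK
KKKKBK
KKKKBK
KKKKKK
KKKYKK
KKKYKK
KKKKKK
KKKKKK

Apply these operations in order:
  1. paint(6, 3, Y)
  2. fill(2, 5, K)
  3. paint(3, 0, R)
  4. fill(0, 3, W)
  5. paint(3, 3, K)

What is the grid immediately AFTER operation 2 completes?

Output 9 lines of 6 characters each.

Answer: KKKKKK
KKKKKK
KKKKBK
KKKKBK
KKKKKK
KKKYKK
KKKYKK
KKKKKK
KKKKKK

Derivation:
After op 1 paint(6,3,Y):
KKKKKK
KKKKKK
KKKKBK
KKKKBK
KKKKKK
KKKYKK
KKKYKK
KKKKKK
KKKKKK
After op 2 fill(2,5,K) [0 cells changed]:
KKKKKK
KKKKKK
KKKKBK
KKKKBK
KKKKKK
KKKYKK
KKKYKK
KKKKKK
KKKKKK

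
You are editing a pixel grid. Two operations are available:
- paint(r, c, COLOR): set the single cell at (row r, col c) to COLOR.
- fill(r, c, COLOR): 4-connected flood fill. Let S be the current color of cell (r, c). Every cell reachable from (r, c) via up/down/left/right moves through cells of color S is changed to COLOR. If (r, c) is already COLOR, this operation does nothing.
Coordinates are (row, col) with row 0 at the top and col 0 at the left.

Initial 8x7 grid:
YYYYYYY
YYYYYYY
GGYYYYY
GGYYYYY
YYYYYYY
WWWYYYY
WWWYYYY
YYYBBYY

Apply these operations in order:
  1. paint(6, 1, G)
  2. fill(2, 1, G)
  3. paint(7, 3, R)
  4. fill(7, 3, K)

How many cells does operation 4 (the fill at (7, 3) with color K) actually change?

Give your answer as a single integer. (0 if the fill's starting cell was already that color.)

After op 1 paint(6,1,G):
YYYYYYY
YYYYYYY
GGYYYYY
GGYYYYY
YYYYYYY
WWWYYYY
WGWYYYY
YYYBBYY
After op 2 fill(2,1,G) [0 cells changed]:
YYYYYYY
YYYYYYY
GGYYYYY
GGYYYYY
YYYYYYY
WWWYYYY
WGWYYYY
YYYBBYY
After op 3 paint(7,3,R):
YYYYYYY
YYYYYYY
GGYYYYY
GGYYYYY
YYYYYYY
WWWYYYY
WGWYYYY
YYYRBYY
After op 4 fill(7,3,K) [1 cells changed]:
YYYYYYY
YYYYYYY
GGYYYYY
GGYYYYY
YYYYYYY
WWWYYYY
WGWYYYY
YYYKBYY

Answer: 1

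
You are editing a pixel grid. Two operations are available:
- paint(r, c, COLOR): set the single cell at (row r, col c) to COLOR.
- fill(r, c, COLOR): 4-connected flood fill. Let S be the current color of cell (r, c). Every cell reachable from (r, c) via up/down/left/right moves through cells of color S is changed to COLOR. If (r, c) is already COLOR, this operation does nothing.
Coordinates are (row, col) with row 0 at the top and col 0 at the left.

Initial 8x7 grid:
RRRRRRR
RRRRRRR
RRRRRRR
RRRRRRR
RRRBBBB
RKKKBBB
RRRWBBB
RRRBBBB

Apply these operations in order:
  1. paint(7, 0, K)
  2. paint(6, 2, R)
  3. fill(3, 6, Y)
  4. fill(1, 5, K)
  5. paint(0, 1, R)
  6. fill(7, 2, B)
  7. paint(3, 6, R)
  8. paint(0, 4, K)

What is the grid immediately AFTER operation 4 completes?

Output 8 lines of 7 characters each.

Answer: KKKKKKK
KKKKKKK
KKKKKKK
KKKKKKK
KKKBBBB
KKKKBBB
KKKWBBB
KKKBBBB

Derivation:
After op 1 paint(7,0,K):
RRRRRRR
RRRRRRR
RRRRRRR
RRRRRRR
RRRBBBB
RKKKBBB
RRRWBBB
KRRBBBB
After op 2 paint(6,2,R):
RRRRRRR
RRRRRRR
RRRRRRR
RRRRRRR
RRRBBBB
RKKKBBB
RRRWBBB
KRRBBBB
After op 3 fill(3,6,Y) [37 cells changed]:
YYYYYYY
YYYYYYY
YYYYYYY
YYYYYYY
YYYBBBB
YKKKBBB
YYYWBBB
KYYBBBB
After op 4 fill(1,5,K) [37 cells changed]:
KKKKKKK
KKKKKKK
KKKKKKK
KKKKKKK
KKKBBBB
KKKKBBB
KKKWBBB
KKKBBBB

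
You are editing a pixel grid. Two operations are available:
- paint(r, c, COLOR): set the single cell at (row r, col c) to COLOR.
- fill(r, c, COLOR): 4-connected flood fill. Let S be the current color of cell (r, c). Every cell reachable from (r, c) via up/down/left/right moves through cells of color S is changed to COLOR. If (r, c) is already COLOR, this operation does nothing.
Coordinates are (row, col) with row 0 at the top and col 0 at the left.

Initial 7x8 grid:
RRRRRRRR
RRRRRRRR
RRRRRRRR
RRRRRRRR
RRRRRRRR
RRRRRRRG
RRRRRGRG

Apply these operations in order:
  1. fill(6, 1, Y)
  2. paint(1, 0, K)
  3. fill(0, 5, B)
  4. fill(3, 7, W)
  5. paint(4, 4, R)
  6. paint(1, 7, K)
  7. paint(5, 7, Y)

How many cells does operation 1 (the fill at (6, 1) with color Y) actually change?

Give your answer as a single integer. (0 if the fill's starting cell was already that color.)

Answer: 53

Derivation:
After op 1 fill(6,1,Y) [53 cells changed]:
YYYYYYYY
YYYYYYYY
YYYYYYYY
YYYYYYYY
YYYYYYYY
YYYYYYYG
YYYYYGYG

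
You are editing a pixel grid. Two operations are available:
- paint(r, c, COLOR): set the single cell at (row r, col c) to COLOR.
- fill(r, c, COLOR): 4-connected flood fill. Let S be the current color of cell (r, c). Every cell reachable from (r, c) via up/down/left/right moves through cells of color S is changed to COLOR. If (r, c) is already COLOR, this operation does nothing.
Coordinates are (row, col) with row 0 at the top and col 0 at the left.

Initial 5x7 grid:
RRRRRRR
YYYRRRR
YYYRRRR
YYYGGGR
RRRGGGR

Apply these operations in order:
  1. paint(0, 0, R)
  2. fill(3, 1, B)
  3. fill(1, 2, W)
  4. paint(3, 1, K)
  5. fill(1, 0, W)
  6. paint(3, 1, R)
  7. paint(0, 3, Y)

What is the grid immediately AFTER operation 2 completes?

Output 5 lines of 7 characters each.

Answer: RRRRRRR
BBBRRRR
BBBRRRR
BBBGGGR
RRRGGGR

Derivation:
After op 1 paint(0,0,R):
RRRRRRR
YYYRRRR
YYYRRRR
YYYGGGR
RRRGGGR
After op 2 fill(3,1,B) [9 cells changed]:
RRRRRRR
BBBRRRR
BBBRRRR
BBBGGGR
RRRGGGR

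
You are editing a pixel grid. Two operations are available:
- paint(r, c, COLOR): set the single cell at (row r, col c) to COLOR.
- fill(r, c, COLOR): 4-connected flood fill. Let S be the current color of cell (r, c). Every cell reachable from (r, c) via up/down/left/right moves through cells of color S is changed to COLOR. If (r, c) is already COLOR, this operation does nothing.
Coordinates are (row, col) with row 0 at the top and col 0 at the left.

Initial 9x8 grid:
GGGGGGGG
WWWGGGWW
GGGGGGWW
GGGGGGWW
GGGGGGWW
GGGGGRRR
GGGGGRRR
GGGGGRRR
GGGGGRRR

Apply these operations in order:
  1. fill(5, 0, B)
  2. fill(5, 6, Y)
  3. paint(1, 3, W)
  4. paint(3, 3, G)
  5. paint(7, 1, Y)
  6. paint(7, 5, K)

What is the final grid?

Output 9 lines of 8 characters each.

Answer: BBBBBBBB
WWWWBBWW
BBBBBBWW
BBBGBBWW
BBBBBBWW
BBBBBYYY
BBBBBYYY
BYBBBKYY
BBBBBYYY

Derivation:
After op 1 fill(5,0,B) [49 cells changed]:
BBBBBBBB
WWWBBBWW
BBBBBBWW
BBBBBBWW
BBBBBBWW
BBBBBRRR
BBBBBRRR
BBBBBRRR
BBBBBRRR
After op 2 fill(5,6,Y) [12 cells changed]:
BBBBBBBB
WWWBBBWW
BBBBBBWW
BBBBBBWW
BBBBBBWW
BBBBBYYY
BBBBBYYY
BBBBBYYY
BBBBBYYY
After op 3 paint(1,3,W):
BBBBBBBB
WWWWBBWW
BBBBBBWW
BBBBBBWW
BBBBBBWW
BBBBBYYY
BBBBBYYY
BBBBBYYY
BBBBBYYY
After op 4 paint(3,3,G):
BBBBBBBB
WWWWBBWW
BBBBBBWW
BBBGBBWW
BBBBBBWW
BBBBBYYY
BBBBBYYY
BBBBBYYY
BBBBBYYY
After op 5 paint(7,1,Y):
BBBBBBBB
WWWWBBWW
BBBBBBWW
BBBGBBWW
BBBBBBWW
BBBBBYYY
BBBBBYYY
BYBBBYYY
BBBBBYYY
After op 6 paint(7,5,K):
BBBBBBBB
WWWWBBWW
BBBBBBWW
BBBGBBWW
BBBBBBWW
BBBBBYYY
BBBBBYYY
BYBBBKYY
BBBBBYYY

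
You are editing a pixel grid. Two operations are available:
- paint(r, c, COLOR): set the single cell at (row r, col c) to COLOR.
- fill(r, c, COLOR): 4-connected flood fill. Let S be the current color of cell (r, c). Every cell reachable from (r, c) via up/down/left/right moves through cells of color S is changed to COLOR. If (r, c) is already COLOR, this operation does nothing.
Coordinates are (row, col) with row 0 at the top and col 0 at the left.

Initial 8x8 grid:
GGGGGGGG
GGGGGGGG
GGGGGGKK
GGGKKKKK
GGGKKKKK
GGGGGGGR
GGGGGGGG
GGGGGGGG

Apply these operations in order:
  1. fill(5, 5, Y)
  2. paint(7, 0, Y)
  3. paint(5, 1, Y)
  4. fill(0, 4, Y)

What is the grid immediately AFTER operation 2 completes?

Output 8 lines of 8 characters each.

After op 1 fill(5,5,Y) [51 cells changed]:
YYYYYYYY
YYYYYYYY
YYYYYYKK
YYYKKKKK
YYYKKKKK
YYYYYYYR
YYYYYYYY
YYYYYYYY
After op 2 paint(7,0,Y):
YYYYYYYY
YYYYYYYY
YYYYYYKK
YYYKKKKK
YYYKKKKK
YYYYYYYR
YYYYYYYY
YYYYYYYY

Answer: YYYYYYYY
YYYYYYYY
YYYYYYKK
YYYKKKKK
YYYKKKKK
YYYYYYYR
YYYYYYYY
YYYYYYYY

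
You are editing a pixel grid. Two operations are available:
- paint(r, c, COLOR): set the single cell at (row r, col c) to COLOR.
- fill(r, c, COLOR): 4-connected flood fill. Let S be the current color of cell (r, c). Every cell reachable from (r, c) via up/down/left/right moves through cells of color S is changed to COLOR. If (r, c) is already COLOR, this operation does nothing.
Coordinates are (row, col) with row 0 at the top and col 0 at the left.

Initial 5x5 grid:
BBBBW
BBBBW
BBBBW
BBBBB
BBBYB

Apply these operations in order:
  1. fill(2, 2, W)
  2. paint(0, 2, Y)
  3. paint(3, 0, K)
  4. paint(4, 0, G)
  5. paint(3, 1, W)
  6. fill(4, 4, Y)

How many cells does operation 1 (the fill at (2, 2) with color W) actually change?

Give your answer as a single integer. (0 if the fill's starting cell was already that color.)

After op 1 fill(2,2,W) [21 cells changed]:
WWWWW
WWWWW
WWWWW
WWWWW
WWWYW

Answer: 21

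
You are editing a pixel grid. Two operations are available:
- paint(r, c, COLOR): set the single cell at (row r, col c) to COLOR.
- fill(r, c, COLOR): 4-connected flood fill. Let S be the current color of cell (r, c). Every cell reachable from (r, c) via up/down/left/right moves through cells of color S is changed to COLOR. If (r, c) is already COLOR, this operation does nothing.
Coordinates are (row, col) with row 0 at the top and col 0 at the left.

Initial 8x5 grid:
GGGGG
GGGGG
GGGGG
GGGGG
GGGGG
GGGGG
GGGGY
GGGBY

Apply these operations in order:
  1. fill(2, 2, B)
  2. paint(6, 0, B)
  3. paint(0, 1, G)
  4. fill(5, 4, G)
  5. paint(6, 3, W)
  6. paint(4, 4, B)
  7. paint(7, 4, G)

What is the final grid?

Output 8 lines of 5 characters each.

After op 1 fill(2,2,B) [37 cells changed]:
BBBBB
BBBBB
BBBBB
BBBBB
BBBBB
BBBBB
BBBBY
BBBBY
After op 2 paint(6,0,B):
BBBBB
BBBBB
BBBBB
BBBBB
BBBBB
BBBBB
BBBBY
BBBBY
After op 3 paint(0,1,G):
BGBBB
BBBBB
BBBBB
BBBBB
BBBBB
BBBBB
BBBBY
BBBBY
After op 4 fill(5,4,G) [37 cells changed]:
GGGGG
GGGGG
GGGGG
GGGGG
GGGGG
GGGGG
GGGGY
GGGGY
After op 5 paint(6,3,W):
GGGGG
GGGGG
GGGGG
GGGGG
GGGGG
GGGGG
GGGWY
GGGGY
After op 6 paint(4,4,B):
GGGGG
GGGGG
GGGGG
GGGGG
GGGGB
GGGGG
GGGWY
GGGGY
After op 7 paint(7,4,G):
GGGGG
GGGGG
GGGGG
GGGGG
GGGGB
GGGGG
GGGWY
GGGGG

Answer: GGGGG
GGGGG
GGGGG
GGGGG
GGGGB
GGGGG
GGGWY
GGGGG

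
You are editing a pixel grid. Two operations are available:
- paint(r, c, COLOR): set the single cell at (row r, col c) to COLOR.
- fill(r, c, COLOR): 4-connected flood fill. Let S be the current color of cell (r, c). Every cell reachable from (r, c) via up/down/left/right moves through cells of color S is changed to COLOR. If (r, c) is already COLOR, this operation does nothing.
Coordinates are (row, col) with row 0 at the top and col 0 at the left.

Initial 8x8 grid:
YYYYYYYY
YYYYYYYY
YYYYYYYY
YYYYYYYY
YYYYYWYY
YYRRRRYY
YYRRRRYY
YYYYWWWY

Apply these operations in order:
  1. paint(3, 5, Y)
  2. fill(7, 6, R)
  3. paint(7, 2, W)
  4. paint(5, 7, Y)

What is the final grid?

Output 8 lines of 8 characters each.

After op 1 paint(3,5,Y):
YYYYYYYY
YYYYYYYY
YYYYYYYY
YYYYYYYY
YYYYYWYY
YYRRRRYY
YYRRRRYY
YYYYWWWY
After op 2 fill(7,6,R) [3 cells changed]:
YYYYYYYY
YYYYYYYY
YYYYYYYY
YYYYYYYY
YYYYYWYY
YYRRRRYY
YYRRRRYY
YYYYRRRY
After op 3 paint(7,2,W):
YYYYYYYY
YYYYYYYY
YYYYYYYY
YYYYYYYY
YYYYYWYY
YYRRRRYY
YYRRRRYY
YYWYRRRY
After op 4 paint(5,7,Y):
YYYYYYYY
YYYYYYYY
YYYYYYYY
YYYYYYYY
YYYYYWYY
YYRRRRYY
YYRRRRYY
YYWYRRRY

Answer: YYYYYYYY
YYYYYYYY
YYYYYYYY
YYYYYYYY
YYYYYWYY
YYRRRRYY
YYRRRRYY
YYWYRRRY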